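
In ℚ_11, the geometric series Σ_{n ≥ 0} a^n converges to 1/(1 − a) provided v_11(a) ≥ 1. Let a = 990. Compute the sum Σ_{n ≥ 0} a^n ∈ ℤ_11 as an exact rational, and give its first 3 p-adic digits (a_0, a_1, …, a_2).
Σ a^n = 1/(1 − a) = -1/989;  first 3 digits = (1, 2, 1)

v_11(a) = 1 ≥ 1, so the series converges in ℤ_11 to 1/(1 − a) = 1/(1 − 990) = -1/989. Expand this rational in ℤ_11: compute digits iteratively via d_i = x_i mod 11, x_{i+1} = (x_i − d_i)/11. The first 3 digits are (1, 2, 1).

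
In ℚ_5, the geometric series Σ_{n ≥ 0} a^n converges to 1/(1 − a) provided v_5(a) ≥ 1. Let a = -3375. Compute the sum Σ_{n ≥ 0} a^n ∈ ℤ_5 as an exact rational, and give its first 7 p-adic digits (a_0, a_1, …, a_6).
Σ a^n = 1/(1 − a) = 1/3376;  first 7 digits = (1, 0, 0, 3, 4, 3, 3)

v_5(a) = 3 ≥ 1, so the series converges in ℤ_5 to 1/(1 − a) = 1/(1 − (-3375)) = 1/3376. Expand this rational in ℤ_5: compute digits iteratively via d_i = x_i mod 5, x_{i+1} = (x_i − d_i)/5. The first 7 digits are (1, 0, 0, 3, 4, 3, 3).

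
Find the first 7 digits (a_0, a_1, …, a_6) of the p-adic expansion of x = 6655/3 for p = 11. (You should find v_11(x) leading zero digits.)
(a_0, …, a_6) = (0, 0, 0, 9, 3, 7, 3)

v_11(6655/3) = 3, so a_0 = ... = a_2 = 0. Factor out: x = 11^3 · u with u = 5/3 a unit in ℤ_11. Expand u iteratively via a_{v+i} = u_i mod 11, u_{i+1} = (u_i − a_{v+i})/11:
  u_0 = 5/3;  a_3 = 9;  u_1 = (u_0 − 9)/11 = -2/3
  u_1 = -2/3;  a_4 = 3;  u_2 = (u_1 − 3)/11 = -1/3
  u_2 = -1/3;  a_5 = 7;  u_3 = (u_2 − 7)/11 = -2/3
  u_3 = -2/3;  a_6 = 3;  u_4 = (u_3 − 3)/11 = -1/3
Digits: (0, 0, 0, 9, 3, 7, 3).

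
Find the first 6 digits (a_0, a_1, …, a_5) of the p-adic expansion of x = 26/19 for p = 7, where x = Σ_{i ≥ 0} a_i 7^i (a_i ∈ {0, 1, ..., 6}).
(a_0, …, a_5) = (1, 3, 4, 6, 2, 4)

v_7(26/19) = 0 (numerator and denominator both coprime to 7), so x ∈ ℤ_7^×. Compute digits iteratively via a_i = x_i mod 7, x_{i+1} = (x_i − a_i)/7, with x_0 = x:
  x_0 = 26/19;  a_0 = 1;  x_1 = (x_0 − 1)/7 = 1/19
  x_1 = 1/19;  a_1 = 3;  x_2 = (x_1 − 3)/7 = -8/19
  x_2 = -8/19;  a_2 = 4;  x_3 = (x_2 − 4)/7 = -12/19
  x_3 = -12/19;  a_3 = 6;  x_4 = (x_3 − 6)/7 = -18/19
  x_4 = -18/19;  a_4 = 2;  x_5 = (x_4 − 2)/7 = -8/19
  x_5 = -8/19;  a_5 = 4;  x_6 = (x_5 − 4)/7 = -12/19
Digits: (1, 3, 4, 6, 2, 4).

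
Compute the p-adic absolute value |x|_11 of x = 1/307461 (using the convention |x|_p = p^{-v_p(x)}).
|1/307461|_11 = 14641

Step 1 — compute v_11(x) by factoring powers of 11 out of the numerator and denominator: v_11(1/307461) = -4. Step 2 — apply |x|_p = p^{-v_p(x)} = 11^{4} = 14641.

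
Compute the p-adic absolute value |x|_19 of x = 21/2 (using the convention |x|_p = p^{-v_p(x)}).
|21/2|_19 = 1

Step 1 — compute v_19(x) by factoring powers of 19 out of the numerator and denominator: v_19(21/2) = 0. Step 2 — apply |x|_p = p^{-v_p(x)} = 19^{0} = 1.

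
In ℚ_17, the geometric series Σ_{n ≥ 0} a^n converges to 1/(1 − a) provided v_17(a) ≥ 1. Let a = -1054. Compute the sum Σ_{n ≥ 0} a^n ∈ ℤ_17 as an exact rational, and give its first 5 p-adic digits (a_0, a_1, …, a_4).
Σ a^n = 1/(1 − a) = 1/1055;  first 5 digits = (1, 6, 15, 16, 5)

v_17(a) = 1 ≥ 1, so the series converges in ℤ_17 to 1/(1 − a) = 1/(1 − (-1054)) = 1/1055. Expand this rational in ℤ_17: compute digits iteratively via d_i = x_i mod 17, x_{i+1} = (x_i − d_i)/17. The first 5 digits are (1, 6, 15, 16, 5).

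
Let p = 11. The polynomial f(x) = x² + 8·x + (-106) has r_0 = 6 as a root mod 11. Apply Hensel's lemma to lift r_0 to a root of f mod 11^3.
r_2 = 600 (mod 1331)

Hensel: r_{i+1} = r_i − f(r_i)·(f′(r_i))^{-1} mod 11^{i+2}, f′(x) = 2x + 8. Iterate:
  r_0 = 6 (mod 11)
  r_1 = 116 (mod 121)
  r_2 = 600 (mod 1331)
Final: r = 600 satisfies f(r) ≡ 0 mod 11^3.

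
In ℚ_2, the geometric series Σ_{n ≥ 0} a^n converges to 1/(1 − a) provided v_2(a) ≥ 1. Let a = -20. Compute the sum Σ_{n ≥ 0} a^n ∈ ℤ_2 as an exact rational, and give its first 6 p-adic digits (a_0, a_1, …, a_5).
Σ a^n = 1/(1 − a) = 1/21;  first 6 digits = (1, 0, 1, 1, 1, 1)

v_2(a) = 2 ≥ 1, so the series converges in ℤ_2 to 1/(1 − a) = 1/(1 − (-20)) = 1/21. Expand this rational in ℤ_2: compute digits iteratively via d_i = x_i mod 2, x_{i+1} = (x_i − d_i)/2. The first 6 digits are (1, 0, 1, 1, 1, 1).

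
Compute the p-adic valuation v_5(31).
v_5(31) = 0

v_5(n) is the largest exponent k such that 5^k divides n. Factor out: 31 = 5^0 · 31. (Sign doesn't affect v_p.) So v_5(31) = 0.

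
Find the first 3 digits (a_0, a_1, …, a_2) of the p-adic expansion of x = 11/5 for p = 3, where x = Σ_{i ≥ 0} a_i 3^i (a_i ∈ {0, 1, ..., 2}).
(a_0, …, a_2) = (1, 1, 1)

v_3(11/5) = 0 (numerator and denominator both coprime to 3), so x ∈ ℤ_3^×. Compute digits iteratively via a_i = x_i mod 3, x_{i+1} = (x_i − a_i)/3, with x_0 = x:
  x_0 = 11/5;  a_0 = 1;  x_1 = (x_0 − 1)/3 = 2/5
  x_1 = 2/5;  a_1 = 1;  x_2 = (x_1 − 1)/3 = -1/5
  x_2 = -1/5;  a_2 = 1;  x_3 = (x_2 − 1)/3 = -2/5
Digits: (1, 1, 1).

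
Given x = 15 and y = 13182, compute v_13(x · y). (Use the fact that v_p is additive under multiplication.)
v_13(197730) = 3

v_p(x) = 0 (factor: 15 = 13^0 · 15); v_p(y) = 3 (factor: 13182 = 13^3 · 6). Additivity: v_p(xy) = v_p(x) + v_p(y) = 0 + 3 = 3. (Direct check: xy = 197730 = 13^3 · (90).)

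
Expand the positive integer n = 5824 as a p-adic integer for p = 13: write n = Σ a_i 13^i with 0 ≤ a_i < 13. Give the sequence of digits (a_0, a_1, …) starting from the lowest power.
(a_0, a_1, …) = (0, 6, 8, 2)

Repeated division by 13 gives the digits low-to-high: 5824 = 6·13^1 + 8·13^2 + 2·13^3. Digit sequence: (0, 6, 8, 2).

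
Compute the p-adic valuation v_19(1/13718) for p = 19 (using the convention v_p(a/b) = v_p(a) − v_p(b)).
v_19(1/13718) = -3

Factor powers of 19 from the numerator and denominator of the reduced fraction: 1 = 19^0 · 1 and 13718 = 19^3 · 2. Apply v_p(a/b) = v_p(a) − v_p(b): v_19(1/13718) = 0 − 3 = -3.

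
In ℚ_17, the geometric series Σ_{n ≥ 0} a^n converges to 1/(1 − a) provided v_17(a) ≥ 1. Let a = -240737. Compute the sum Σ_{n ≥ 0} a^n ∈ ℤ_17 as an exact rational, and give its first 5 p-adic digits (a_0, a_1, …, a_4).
Σ a^n = 1/(1 − a) = 1/240738;  first 5 digits = (1, 0, 0, 2, 14)

v_17(a) = 3 ≥ 1, so the series converges in ℤ_17 to 1/(1 − a) = 1/(1 − (-240737)) = 1/240738. Expand this rational in ℤ_17: compute digits iteratively via d_i = x_i mod 17, x_{i+1} = (x_i − d_i)/17. The first 5 digits are (1, 0, 0, 2, 14).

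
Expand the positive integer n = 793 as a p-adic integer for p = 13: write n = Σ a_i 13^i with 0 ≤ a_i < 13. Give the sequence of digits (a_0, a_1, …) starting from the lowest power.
(a_0, a_1, …) = (0, 9, 4)

Repeated division by 13 gives the digits low-to-high: 793 = 9·13^1 + 4·13^2. Digit sequence: (0, 9, 4).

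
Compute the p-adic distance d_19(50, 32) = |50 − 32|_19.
d_19(50, 32) = 1

Step 1 — x − y = 50 − 32 = 18. Step 2 — v_19(18) = 0 (factor: 18 = (19^0 · 18); the sign does not affect v_p). Step 3 — |x − y|_19 = 19^{0} = 1.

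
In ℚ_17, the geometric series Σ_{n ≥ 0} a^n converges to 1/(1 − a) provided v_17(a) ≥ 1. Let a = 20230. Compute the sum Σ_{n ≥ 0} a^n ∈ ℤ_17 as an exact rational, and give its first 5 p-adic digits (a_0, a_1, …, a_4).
Σ a^n = 1/(1 − a) = -1/20229;  first 5 digits = (1, 0, 2, 4, 4)

v_17(a) = 2 ≥ 1, so the series converges in ℤ_17 to 1/(1 − a) = 1/(1 − 20230) = -1/20229. Expand this rational in ℤ_17: compute digits iteratively via d_i = x_i mod 17, x_{i+1} = (x_i − d_i)/17. The first 5 digits are (1, 0, 2, 4, 4).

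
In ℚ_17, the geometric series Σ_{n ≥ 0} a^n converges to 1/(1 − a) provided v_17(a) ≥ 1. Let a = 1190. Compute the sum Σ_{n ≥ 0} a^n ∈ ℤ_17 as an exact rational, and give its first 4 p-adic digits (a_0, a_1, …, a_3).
Σ a^n = 1/(1 − a) = -1/1189;  first 4 digits = (1, 2, 8, 7)

v_17(a) = 1 ≥ 1, so the series converges in ℤ_17 to 1/(1 − a) = 1/(1 − 1190) = -1/1189. Expand this rational in ℤ_17: compute digits iteratively via d_i = x_i mod 17, x_{i+1} = (x_i − d_i)/17. The first 4 digits are (1, 2, 8, 7).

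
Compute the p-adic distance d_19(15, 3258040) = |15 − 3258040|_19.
d_19(15, 3258040) = 1/130321

Step 1 — x − y = 15 − 3258040 = -3258025. Step 2 — v_19(-3258025) = 4 (factor: -3258025 = −(19^4 · 25); the sign does not affect v_p). Step 3 — |x − y|_19 = 19^{-4} = 1/130321.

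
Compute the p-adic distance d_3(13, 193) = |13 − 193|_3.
d_3(13, 193) = 1/9

Step 1 — x − y = 13 − 193 = -180. Step 2 — v_3(-180) = 2 (factor: -180 = −(3^2 · 20); the sign does not affect v_p). Step 3 — |x − y|_3 = 3^{-2} = 1/9.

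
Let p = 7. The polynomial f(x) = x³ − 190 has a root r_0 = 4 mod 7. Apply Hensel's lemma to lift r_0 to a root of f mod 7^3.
r_2 = 25 (mod 343)

Hensel: r_{i+1} = r_i − f(r_i)/f′(r_i) mod 7^{i+2}, where f′(x) = 3x². Iterate:
  r_0 = 4 (mod 7)
  r_1 = 25 (mod 49)
  r_2 = 25 (mod 343)
Final: r = 25 with f(r) ≡ 0 mod 7^3.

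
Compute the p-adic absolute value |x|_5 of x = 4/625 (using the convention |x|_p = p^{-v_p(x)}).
|4/625|_5 = 625

Step 1 — compute v_5(x) by factoring powers of 5 out of the numerator and denominator: v_5(4/625) = -4. Step 2 — apply |x|_p = p^{-v_p(x)} = 5^{4} = 625.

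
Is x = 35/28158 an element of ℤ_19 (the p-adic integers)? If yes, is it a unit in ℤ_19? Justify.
x ∉ ℤ_19 (v_19(x) = -2 < 0)

ℤ_19 = {x ∈ ℚ_19 : v_19(x) ≥ 0} and ℤ_19^× = {x ∈ ℤ_19 : v_19(x) = 0}. Here v_19(35/28158) = v_19(num) − v_19(den) = -2; compare against these criteria.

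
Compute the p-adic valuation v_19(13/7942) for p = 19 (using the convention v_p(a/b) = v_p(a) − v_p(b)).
v_19(13/7942) = -2

Factor powers of 19 from the numerator and denominator of the reduced fraction: 13 = 19^0 · 13 and 7942 = 19^2 · 22. Apply v_p(a/b) = v_p(a) − v_p(b): v_19(13/7942) = 0 − 2 = -2.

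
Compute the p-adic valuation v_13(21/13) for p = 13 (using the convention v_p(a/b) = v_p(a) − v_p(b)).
v_13(21/13) = -1

Factor powers of 13 from the numerator and denominator of the reduced fraction: 21 = 13^0 · 21 and 13 = 13^1 · 1. Apply v_p(a/b) = v_p(a) − v_p(b): v_13(21/13) = 0 − 1 = -1.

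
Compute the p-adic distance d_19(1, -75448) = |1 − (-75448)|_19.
d_19(1, -75448) = 1/6859

Step 1 — x − y = 1 − (-75448) = 75449. Step 2 — v_19(75449) = 3 (factor: 75449 = (19^3 · 11); the sign does not affect v_p). Step 3 — |x − y|_19 = 19^{-3} = 1/6859.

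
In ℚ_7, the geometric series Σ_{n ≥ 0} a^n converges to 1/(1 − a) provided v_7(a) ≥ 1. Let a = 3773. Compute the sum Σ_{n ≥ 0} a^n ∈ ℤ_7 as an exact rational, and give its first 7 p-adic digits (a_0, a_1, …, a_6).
Σ a^n = 1/(1 − a) = -1/3772;  first 7 digits = (1, 0, 0, 4, 1, 0, 2)

v_7(a) = 3 ≥ 1, so the series converges in ℤ_7 to 1/(1 − a) = 1/(1 − 3773) = -1/3772. Expand this rational in ℤ_7: compute digits iteratively via d_i = x_i mod 7, x_{i+1} = (x_i − d_i)/7. The first 7 digits are (1, 0, 0, 4, 1, 0, 2).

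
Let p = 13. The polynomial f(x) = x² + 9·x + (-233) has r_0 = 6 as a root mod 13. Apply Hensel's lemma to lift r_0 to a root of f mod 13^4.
r_3 = 17621 (mod 28561)

Hensel: r_{i+1} = r_i − f(r_i)·(f′(r_i))^{-1} mod 13^{i+2}, f′(x) = 2x + 9. Iterate:
  r_0 = 6 (mod 13)
  r_1 = 45 (mod 169)
  r_2 = 45 (mod 2197)
  r_3 = 17621 (mod 28561)
Final: r = 17621 satisfies f(r) ≡ 0 mod 13^4.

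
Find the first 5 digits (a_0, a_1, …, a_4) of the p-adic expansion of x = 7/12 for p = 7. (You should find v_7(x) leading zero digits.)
(a_0, …, a_4) = (0, 3, 6, 2, 6)

v_7(7/12) = 1, so a_0 = ... = a_0 = 0. Factor out: x = 7^1 · u with u = 1/12 a unit in ℤ_7. Expand u iteratively via a_{v+i} = u_i mod 7, u_{i+1} = (u_i − a_{v+i})/7:
  u_0 = 1/12;  a_1 = 3;  u_1 = (u_0 − 3)/7 = -5/12
  u_1 = -5/12;  a_2 = 6;  u_2 = (u_1 − 6)/7 = -11/12
  u_2 = -11/12;  a_3 = 2;  u_3 = (u_2 − 2)/7 = -5/12
  u_3 = -5/12;  a_4 = 6;  u_4 = (u_3 − 6)/7 = -11/12
Digits: (0, 3, 6, 2, 6).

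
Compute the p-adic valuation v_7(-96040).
v_7(-96040) = 4

v_7(n) is the largest exponent k such that 7^k divides n. Factor out: -96040 = -7^4 · 40. (Sign doesn't affect v_p.) So v_7(-96040) = 4.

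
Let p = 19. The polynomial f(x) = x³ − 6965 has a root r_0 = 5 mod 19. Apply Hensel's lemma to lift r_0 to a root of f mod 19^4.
r_3 = 6883 (mod 130321)

Hensel: r_{i+1} = r_i − f(r_i)/f′(r_i) mod 19^{i+2}, where f′(x) = 3x². Iterate:
  r_0 = 5 (mod 19)
  r_1 = 24 (mod 361)
  r_2 = 24 (mod 6859)
  r_3 = 6883 (mod 130321)
Final: r = 6883 with f(r) ≡ 0 mod 19^4.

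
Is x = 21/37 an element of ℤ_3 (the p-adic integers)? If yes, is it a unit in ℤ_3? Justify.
x ∈ ℤ_3 but not a unit; v_3(x) = 1 > 0

ℤ_3 = {x ∈ ℚ_3 : v_3(x) ≥ 0} and ℤ_3^× = {x ∈ ℤ_3 : v_3(x) = 0}. Here v_3(21/37) = v_3(num) − v_3(den) = 1; compare against these criteria.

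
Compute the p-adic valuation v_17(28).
v_17(28) = 0

v_17(n) is the largest exponent k such that 17^k divides n. Factor out: 28 = 17^0 · 28. (Sign doesn't affect v_p.) So v_17(28) = 0.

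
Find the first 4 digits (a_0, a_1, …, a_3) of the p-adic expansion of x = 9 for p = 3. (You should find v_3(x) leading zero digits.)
(a_0, …, a_3) = (0, 0, 1, 0)

v_3(9) = 2, so a_0 = ... = a_1 = 0. Factor out: x = 3^2 · u with u = 1 a unit in ℤ_3. Expand u iteratively via a_{v+i} = u_i mod 3, u_{i+1} = (u_i − a_{v+i})/3:
  u_0 = 1;  a_2 = 1;  u_1 = (u_0 − 1)/3 = 0
  u_1 = 0;  a_3 = 0;  u_2 = (u_1 − 0)/3 = 0
Digits: (0, 0, 1, 0).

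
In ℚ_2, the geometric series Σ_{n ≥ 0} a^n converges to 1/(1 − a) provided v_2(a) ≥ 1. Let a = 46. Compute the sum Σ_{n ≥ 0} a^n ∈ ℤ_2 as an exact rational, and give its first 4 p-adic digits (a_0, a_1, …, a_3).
Σ a^n = 1/(1 − a) = -1/45;  first 4 digits = (1, 1, 0, 1)

v_2(a) = 1 ≥ 1, so the series converges in ℤ_2 to 1/(1 − a) = 1/(1 − 46) = -1/45. Expand this rational in ℤ_2: compute digits iteratively via d_i = x_i mod 2, x_{i+1} = (x_i − d_i)/2. The first 4 digits are (1, 1, 0, 1).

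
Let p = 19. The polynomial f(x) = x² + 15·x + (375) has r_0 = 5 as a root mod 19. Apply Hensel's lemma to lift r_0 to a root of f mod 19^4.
r_3 = 90236 (mod 130321)

Hensel: r_{i+1} = r_i − f(r_i)·(f′(r_i))^{-1} mod 19^{i+2}, f′(x) = 2x + 15. Iterate:
  r_0 = 5 (mod 19)
  r_1 = 347 (mod 361)
  r_2 = 1069 (mod 6859)
  r_3 = 90236 (mod 130321)
Final: r = 90236 satisfies f(r) ≡ 0 mod 19^4.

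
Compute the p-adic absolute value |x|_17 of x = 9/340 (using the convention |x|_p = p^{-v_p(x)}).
|9/340|_17 = 17

Step 1 — compute v_17(x) by factoring powers of 17 out of the numerator and denominator: v_17(9/340) = -1. Step 2 — apply |x|_p = p^{-v_p(x)} = 17^{1} = 17.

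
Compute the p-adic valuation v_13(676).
v_13(676) = 2

v_13(n) is the largest exponent k such that 13^k divides n. Factor out: 676 = 13^2 · 4. (Sign doesn't affect v_p.) So v_13(676) = 2.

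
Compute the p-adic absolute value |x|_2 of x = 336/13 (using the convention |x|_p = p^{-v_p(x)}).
|336/13|_2 = 1/16

Step 1 — compute v_2(x) by factoring powers of 2 out of the numerator and denominator: v_2(336/13) = 4. Step 2 — apply |x|_p = p^{-v_p(x)} = 2^{-4} = 1/16.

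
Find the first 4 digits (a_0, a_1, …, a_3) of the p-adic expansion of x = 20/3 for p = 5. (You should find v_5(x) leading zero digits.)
(a_0, …, a_3) = (0, 3, 3, 1)

v_5(20/3) = 1, so a_0 = ... = a_0 = 0. Factor out: x = 5^1 · u with u = 4/3 a unit in ℤ_5. Expand u iteratively via a_{v+i} = u_i mod 5, u_{i+1} = (u_i − a_{v+i})/5:
  u_0 = 4/3;  a_1 = 3;  u_1 = (u_0 − 3)/5 = -1/3
  u_1 = -1/3;  a_2 = 3;  u_2 = (u_1 − 3)/5 = -2/3
  u_2 = -2/3;  a_3 = 1;  u_3 = (u_2 − 1)/5 = -1/3
Digits: (0, 3, 3, 1).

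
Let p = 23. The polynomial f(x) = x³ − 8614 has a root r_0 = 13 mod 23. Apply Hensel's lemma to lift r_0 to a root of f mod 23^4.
r_3 = 248183 (mod 279841)

Hensel: r_{i+1} = r_i − f(r_i)/f′(r_i) mod 23^{i+2}, where f′(x) = 3x². Iterate:
  r_0 = 13 (mod 23)
  r_1 = 82 (mod 529)
  r_2 = 4843 (mod 12167)
  r_3 = 248183 (mod 279841)
Final: r = 248183 with f(r) ≡ 0 mod 23^4.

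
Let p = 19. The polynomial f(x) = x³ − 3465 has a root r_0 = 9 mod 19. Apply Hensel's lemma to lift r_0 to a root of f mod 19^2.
r_1 = 47 (mod 361)

Hensel: r_{i+1} = r_i − f(r_i)/f′(r_i) mod 19^{i+2}, where f′(x) = 3x². Iterate:
  r_0 = 9 (mod 19)
  r_1 = 47 (mod 361)
Final: r = 47 with f(r) ≡ 0 mod 19^2.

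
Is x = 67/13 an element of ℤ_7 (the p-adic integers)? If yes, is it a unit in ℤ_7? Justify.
x ∈ ℤ_7^× (unit); v_7(x) = 0

ℤ_7 = {x ∈ ℚ_7 : v_7(x) ≥ 0} and ℤ_7^× = {x ∈ ℤ_7 : v_7(x) = 0}. Here v_7(67/13) = v_7(num) − v_7(den) = 0; compare against these criteria.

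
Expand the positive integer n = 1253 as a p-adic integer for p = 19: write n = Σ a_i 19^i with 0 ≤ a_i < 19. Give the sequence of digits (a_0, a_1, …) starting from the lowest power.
(a_0, a_1, …) = (18, 8, 3)

Repeated division by 19 gives the digits low-to-high: 1253 = 18 + 8·19^1 + 3·19^2. Digit sequence: (18, 8, 3).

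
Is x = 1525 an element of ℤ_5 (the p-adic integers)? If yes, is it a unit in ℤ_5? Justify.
x ∈ ℤ_5 but not a unit; v_5(x) = 2 > 0

ℤ_5 = {x ∈ ℚ_5 : v_5(x) ≥ 0} and ℤ_5^× = {x ∈ ℤ_5 : v_5(x) = 0}. Here v_5(1525) = v_5(num) − v_5(den) = 2; compare against these criteria.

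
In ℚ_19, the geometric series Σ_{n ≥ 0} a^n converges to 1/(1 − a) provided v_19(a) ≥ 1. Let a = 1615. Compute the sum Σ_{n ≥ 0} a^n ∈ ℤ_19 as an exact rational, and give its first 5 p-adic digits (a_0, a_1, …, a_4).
Σ a^n = 1/(1 − a) = -1/1614;  first 5 digits = (1, 9, 9, 7, 10)

v_19(a) = 1 ≥ 1, so the series converges in ℤ_19 to 1/(1 − a) = 1/(1 − 1615) = -1/1614. Expand this rational in ℤ_19: compute digits iteratively via d_i = x_i mod 19, x_{i+1} = (x_i − d_i)/19. The first 5 digits are (1, 9, 9, 7, 10).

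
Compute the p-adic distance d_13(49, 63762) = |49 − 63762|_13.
d_13(49, 63762) = 1/2197

Step 1 — x − y = 49 − 63762 = -63713. Step 2 — v_13(-63713) = 3 (factor: -63713 = −(13^3 · 29); the sign does not affect v_p). Step 3 — |x − y|_13 = 13^{-3} = 1/2197.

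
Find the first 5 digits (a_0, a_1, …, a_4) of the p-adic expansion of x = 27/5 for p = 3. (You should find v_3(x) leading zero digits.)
(a_0, …, a_4) = (0, 0, 0, 2, 0)

v_3(27/5) = 3, so a_0 = ... = a_2 = 0. Factor out: x = 3^3 · u with u = 1/5 a unit in ℤ_3. Expand u iteratively via a_{v+i} = u_i mod 3, u_{i+1} = (u_i − a_{v+i})/3:
  u_0 = 1/5;  a_3 = 2;  u_1 = (u_0 − 2)/3 = -3/5
  u_1 = -3/5;  a_4 = 0;  u_2 = (u_1 − 0)/3 = -1/5
Digits: (0, 0, 0, 2, 0).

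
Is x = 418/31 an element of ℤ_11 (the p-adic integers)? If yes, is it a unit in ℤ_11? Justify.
x ∈ ℤ_11 but not a unit; v_11(x) = 1 > 0

ℤ_11 = {x ∈ ℚ_11 : v_11(x) ≥ 0} and ℤ_11^× = {x ∈ ℤ_11 : v_11(x) = 0}. Here v_11(418/31) = v_11(num) − v_11(den) = 1; compare against these criteria.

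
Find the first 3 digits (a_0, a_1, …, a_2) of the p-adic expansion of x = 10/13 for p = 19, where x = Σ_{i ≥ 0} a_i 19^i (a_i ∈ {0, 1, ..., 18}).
(a_0, …, a_2) = (11, 17, 2)

v_19(10/13) = 0 (numerator and denominator both coprime to 19), so x ∈ ℤ_19^×. Compute digits iteratively via a_i = x_i mod 19, x_{i+1} = (x_i − a_i)/19, with x_0 = x:
  x_0 = 10/13;  a_0 = 11;  x_1 = (x_0 − 11)/19 = -7/13
  x_1 = -7/13;  a_1 = 17;  x_2 = (x_1 − 17)/19 = -12/13
  x_2 = -12/13;  a_2 = 2;  x_3 = (x_2 − 2)/19 = -2/13
Digits: (11, 17, 2).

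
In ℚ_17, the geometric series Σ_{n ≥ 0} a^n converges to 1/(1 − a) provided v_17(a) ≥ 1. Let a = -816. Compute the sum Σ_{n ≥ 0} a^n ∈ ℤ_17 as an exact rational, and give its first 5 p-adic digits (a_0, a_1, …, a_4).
Σ a^n = 1/(1 − a) = 1/817;  first 5 digits = (1, 3, 6, 9, 9)

v_17(a) = 1 ≥ 1, so the series converges in ℤ_17 to 1/(1 − a) = 1/(1 − (-816)) = 1/817. Expand this rational in ℤ_17: compute digits iteratively via d_i = x_i mod 17, x_{i+1} = (x_i − d_i)/17. The first 5 digits are (1, 3, 6, 9, 9).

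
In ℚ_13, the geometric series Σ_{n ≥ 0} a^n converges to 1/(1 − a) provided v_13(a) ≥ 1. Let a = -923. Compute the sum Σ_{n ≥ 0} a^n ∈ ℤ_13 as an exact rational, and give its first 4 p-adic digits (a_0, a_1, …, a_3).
Σ a^n = 1/(1 − a) = 1/924;  first 4 digits = (1, 7, 4, 2)

v_13(a) = 1 ≥ 1, so the series converges in ℤ_13 to 1/(1 − a) = 1/(1 − (-923)) = 1/924. Expand this rational in ℤ_13: compute digits iteratively via d_i = x_i mod 13, x_{i+1} = (x_i − d_i)/13. The first 4 digits are (1, 7, 4, 2).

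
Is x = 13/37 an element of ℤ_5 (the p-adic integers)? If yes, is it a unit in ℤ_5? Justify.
x ∈ ℤ_5^× (unit); v_5(x) = 0

ℤ_5 = {x ∈ ℚ_5 : v_5(x) ≥ 0} and ℤ_5^× = {x ∈ ℤ_5 : v_5(x) = 0}. Here v_5(13/37) = v_5(num) − v_5(den) = 0; compare against these criteria.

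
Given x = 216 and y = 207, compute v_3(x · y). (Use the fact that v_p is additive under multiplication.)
v_3(44712) = 5

v_p(x) = 3 (factor: 216 = 3^3 · 8); v_p(y) = 2 (factor: 207 = 3^2 · 23). Additivity: v_p(xy) = v_p(x) + v_p(y) = 3 + 2 = 5. (Direct check: xy = 44712 = 3^5 · (184).)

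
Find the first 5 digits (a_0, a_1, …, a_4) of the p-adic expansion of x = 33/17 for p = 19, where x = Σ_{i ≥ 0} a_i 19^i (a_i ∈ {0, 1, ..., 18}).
(a_0, …, a_4) = (12, 14, 16, 17, 8)

v_19(33/17) = 0 (numerator and denominator both coprime to 19), so x ∈ ℤ_19^×. Compute digits iteratively via a_i = x_i mod 19, x_{i+1} = (x_i − a_i)/19, with x_0 = x:
  x_0 = 33/17;  a_0 = 12;  x_1 = (x_0 − 12)/19 = -9/17
  x_1 = -9/17;  a_1 = 14;  x_2 = (x_1 − 14)/19 = -13/17
  x_2 = -13/17;  a_2 = 16;  x_3 = (x_2 − 16)/19 = -15/17
  x_3 = -15/17;  a_3 = 17;  x_4 = (x_3 − 17)/19 = -16/17
  x_4 = -16/17;  a_4 = 8;  x_5 = (x_4 − 8)/19 = -8/17
Digits: (12, 14, 16, 17, 8).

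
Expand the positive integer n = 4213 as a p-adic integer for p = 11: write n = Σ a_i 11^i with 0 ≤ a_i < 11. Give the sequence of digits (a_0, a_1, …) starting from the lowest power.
(a_0, a_1, …) = (0, 9, 1, 3)

Repeated division by 11 gives the digits low-to-high: 4213 = 9·11^1 + 1·11^2 + 3·11^3. Digit sequence: (0, 9, 1, 3).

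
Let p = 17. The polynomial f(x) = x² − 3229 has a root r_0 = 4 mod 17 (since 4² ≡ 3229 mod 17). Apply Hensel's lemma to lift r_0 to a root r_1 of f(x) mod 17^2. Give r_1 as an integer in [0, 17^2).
r_1 = 225 (mod 289)

Hensel's recurrence: r_{i+1} = r_i − f(r_i)·(f′(r_i))^{-1} mod 17^{i+2}, with f′(x) = 2x. Iterate:
  r_0 = 4 (mod 17)
  r_1 = 225 (mod 289)
Final: r_1 = 225, and one checks f(r_1) ≡ 0 mod 17^2.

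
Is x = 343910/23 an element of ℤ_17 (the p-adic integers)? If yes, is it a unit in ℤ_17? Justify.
x ∈ ℤ_17 but not a unit; v_17(x) = 3 > 0

ℤ_17 = {x ∈ ℚ_17 : v_17(x) ≥ 0} and ℤ_17^× = {x ∈ ℤ_17 : v_17(x) = 0}. Here v_17(343910/23) = v_17(num) − v_17(den) = 3; compare against these criteria.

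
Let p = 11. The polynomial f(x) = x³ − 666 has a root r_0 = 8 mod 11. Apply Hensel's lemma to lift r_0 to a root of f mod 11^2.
r_1 = 63 (mod 121)

Hensel: r_{i+1} = r_i − f(r_i)/f′(r_i) mod 11^{i+2}, where f′(x) = 3x². Iterate:
  r_0 = 8 (mod 11)
  r_1 = 63 (mod 121)
Final: r = 63 with f(r) ≡ 0 mod 11^2.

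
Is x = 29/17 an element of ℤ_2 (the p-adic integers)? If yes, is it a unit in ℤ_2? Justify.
x ∈ ℤ_2^× (unit); v_2(x) = 0

ℤ_2 = {x ∈ ℚ_2 : v_2(x) ≥ 0} and ℤ_2^× = {x ∈ ℤ_2 : v_2(x) = 0}. Here v_2(29/17) = v_2(num) − v_2(den) = 0; compare against these criteria.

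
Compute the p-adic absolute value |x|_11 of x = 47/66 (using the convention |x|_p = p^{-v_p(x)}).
|47/66|_11 = 11

Step 1 — compute v_11(x) by factoring powers of 11 out of the numerator and denominator: v_11(47/66) = -1. Step 2 — apply |x|_p = p^{-v_p(x)} = 11^{1} = 11.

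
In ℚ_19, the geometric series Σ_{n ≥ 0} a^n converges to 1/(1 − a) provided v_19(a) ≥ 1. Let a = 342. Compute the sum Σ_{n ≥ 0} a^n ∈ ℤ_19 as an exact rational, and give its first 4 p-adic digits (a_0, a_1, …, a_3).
Σ a^n = 1/(1 − a) = -1/341;  first 4 digits = (1, 18, 1, 16)

v_19(a) = 1 ≥ 1, so the series converges in ℤ_19 to 1/(1 − a) = 1/(1 − 342) = -1/341. Expand this rational in ℤ_19: compute digits iteratively via d_i = x_i mod 19, x_{i+1} = (x_i − d_i)/19. The first 4 digits are (1, 18, 1, 16).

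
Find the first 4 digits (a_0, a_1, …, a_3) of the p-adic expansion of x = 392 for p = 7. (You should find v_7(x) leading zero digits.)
(a_0, …, a_3) = (0, 0, 1, 1)

v_7(392) = 2, so a_0 = ... = a_1 = 0. Factor out: x = 7^2 · u with u = 8 a unit in ℤ_7. Expand u iteratively via a_{v+i} = u_i mod 7, u_{i+1} = (u_i − a_{v+i})/7:
  u_0 = 8;  a_2 = 1;  u_1 = (u_0 − 1)/7 = 1
  u_1 = 1;  a_3 = 1;  u_2 = (u_1 − 1)/7 = 0
Digits: (0, 0, 1, 1).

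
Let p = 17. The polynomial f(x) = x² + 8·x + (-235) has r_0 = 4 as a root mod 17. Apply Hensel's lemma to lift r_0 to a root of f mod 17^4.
r_3 = 41433 (mod 83521)

Hensel: r_{i+1} = r_i − f(r_i)·(f′(r_i))^{-1} mod 17^{i+2}, f′(x) = 2x + 8. Iterate:
  r_0 = 4 (mod 17)
  r_1 = 106 (mod 289)
  r_2 = 2129 (mod 4913)
  r_3 = 41433 (mod 83521)
Final: r = 41433 satisfies f(r) ≡ 0 mod 17^4.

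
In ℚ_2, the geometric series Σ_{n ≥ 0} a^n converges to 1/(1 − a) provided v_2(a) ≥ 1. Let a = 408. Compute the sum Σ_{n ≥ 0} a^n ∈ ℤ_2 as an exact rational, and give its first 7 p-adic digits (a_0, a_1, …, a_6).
Σ a^n = 1/(1 − a) = -1/407;  first 7 digits = (1, 0, 0, 1, 1, 0, 1)

v_2(a) = 3 ≥ 1, so the series converges in ℤ_2 to 1/(1 − a) = 1/(1 − 408) = -1/407. Expand this rational in ℤ_2: compute digits iteratively via d_i = x_i mod 2, x_{i+1} = (x_i − d_i)/2. The first 7 digits are (1, 0, 0, 1, 1, 0, 1).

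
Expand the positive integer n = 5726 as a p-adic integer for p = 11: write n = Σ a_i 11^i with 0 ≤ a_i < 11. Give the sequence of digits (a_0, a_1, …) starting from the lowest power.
(a_0, a_1, …) = (6, 3, 3, 4)

Repeated division by 11 gives the digits low-to-high: 5726 = 6 + 3·11^1 + 3·11^2 + 4·11^3. Digit sequence: (6, 3, 3, 4).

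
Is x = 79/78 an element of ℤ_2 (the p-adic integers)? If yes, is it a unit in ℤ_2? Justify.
x ∉ ℤ_2 (v_2(x) = -1 < 0)

ℤ_2 = {x ∈ ℚ_2 : v_2(x) ≥ 0} and ℤ_2^× = {x ∈ ℤ_2 : v_2(x) = 0}. Here v_2(79/78) = v_2(num) − v_2(den) = -1; compare against these criteria.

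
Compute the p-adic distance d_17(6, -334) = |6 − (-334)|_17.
d_17(6, -334) = 1/17

Step 1 — x − y = 6 − (-334) = 340. Step 2 — v_17(340) = 1 (factor: 340 = (17^1 · 20); the sign does not affect v_p). Step 3 — |x − y|_17 = 17^{-1} = 1/17.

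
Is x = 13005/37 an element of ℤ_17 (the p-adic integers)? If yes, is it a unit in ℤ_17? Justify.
x ∈ ℤ_17 but not a unit; v_17(x) = 2 > 0

ℤ_17 = {x ∈ ℚ_17 : v_17(x) ≥ 0} and ℤ_17^× = {x ∈ ℤ_17 : v_17(x) = 0}. Here v_17(13005/37) = v_17(num) − v_17(den) = 2; compare against these criteria.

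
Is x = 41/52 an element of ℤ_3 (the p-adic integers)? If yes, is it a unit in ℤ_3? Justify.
x ∈ ℤ_3^× (unit); v_3(x) = 0

ℤ_3 = {x ∈ ℚ_3 : v_3(x) ≥ 0} and ℤ_3^× = {x ∈ ℤ_3 : v_3(x) = 0}. Here v_3(41/52) = v_3(num) − v_3(den) = 0; compare against these criteria.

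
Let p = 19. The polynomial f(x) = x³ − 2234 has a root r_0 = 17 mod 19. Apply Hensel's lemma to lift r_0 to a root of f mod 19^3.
r_2 = 967 (mod 6859)

Hensel: r_{i+1} = r_i − f(r_i)/f′(r_i) mod 19^{i+2}, where f′(x) = 3x². Iterate:
  r_0 = 17 (mod 19)
  r_1 = 245 (mod 361)
  r_2 = 967 (mod 6859)
Final: r = 967 with f(r) ≡ 0 mod 19^3.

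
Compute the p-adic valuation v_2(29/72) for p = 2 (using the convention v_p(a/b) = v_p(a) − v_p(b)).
v_2(29/72) = -3

Factor powers of 2 from the numerator and denominator of the reduced fraction: 29 = 2^0 · 29 and 72 = 2^3 · 9. Apply v_p(a/b) = v_p(a) − v_p(b): v_2(29/72) = 0 − 3 = -3.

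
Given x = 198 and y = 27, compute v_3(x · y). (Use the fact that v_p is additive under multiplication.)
v_3(5346) = 5

v_p(x) = 2 (factor: 198 = 3^2 · 22); v_p(y) = 3 (factor: 27 = 3^3 · 1). Additivity: v_p(xy) = v_p(x) + v_p(y) = 2 + 3 = 5. (Direct check: xy = 5346 = 3^5 · (22).)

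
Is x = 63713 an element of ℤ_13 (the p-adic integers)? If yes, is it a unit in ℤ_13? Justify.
x ∈ ℤ_13 but not a unit; v_13(x) = 3 > 0

ℤ_13 = {x ∈ ℚ_13 : v_13(x) ≥ 0} and ℤ_13^× = {x ∈ ℤ_13 : v_13(x) = 0}. Here v_13(63713) = v_13(num) − v_13(den) = 3; compare against these criteria.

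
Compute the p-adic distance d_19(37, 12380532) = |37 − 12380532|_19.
d_19(37, 12380532) = 1/2476099

Step 1 — x − y = 37 − 12380532 = -12380495. Step 2 — v_19(-12380495) = 5 (factor: -12380495 = −(19^5 · 5); the sign does not affect v_p). Step 3 — |x − y|_19 = 19^{-5} = 1/2476099.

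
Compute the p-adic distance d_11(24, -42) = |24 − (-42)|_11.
d_11(24, -42) = 1/11

Step 1 — x − y = 24 − (-42) = 66. Step 2 — v_11(66) = 1 (factor: 66 = (11^1 · 6); the sign does not affect v_p). Step 3 — |x − y|_11 = 11^{-1} = 1/11.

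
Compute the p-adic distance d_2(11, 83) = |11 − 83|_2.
d_2(11, 83) = 1/8

Step 1 — x − y = 11 − 83 = -72. Step 2 — v_2(-72) = 3 (factor: -72 = −(2^3 · 9); the sign does not affect v_p). Step 3 — |x − y|_2 = 2^{-3} = 1/8.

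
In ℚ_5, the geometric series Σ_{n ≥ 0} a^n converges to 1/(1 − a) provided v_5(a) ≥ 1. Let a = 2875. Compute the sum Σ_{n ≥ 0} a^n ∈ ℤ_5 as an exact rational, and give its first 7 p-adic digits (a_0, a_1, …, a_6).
Σ a^n = 1/(1 − a) = -1/2874;  first 7 digits = (1, 0, 0, 3, 4, 0, 4)

v_5(a) = 3 ≥ 1, so the series converges in ℤ_5 to 1/(1 − a) = 1/(1 − 2875) = -1/2874. Expand this rational in ℤ_5: compute digits iteratively via d_i = x_i mod 5, x_{i+1} = (x_i − d_i)/5. The first 7 digits are (1, 0, 0, 3, 4, 0, 4).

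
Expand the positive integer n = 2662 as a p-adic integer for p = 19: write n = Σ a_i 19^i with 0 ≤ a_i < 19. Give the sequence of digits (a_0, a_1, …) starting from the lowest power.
(a_0, a_1, …) = (2, 7, 7)

Repeated division by 19 gives the digits low-to-high: 2662 = 2 + 7·19^1 + 7·19^2. Digit sequence: (2, 7, 7).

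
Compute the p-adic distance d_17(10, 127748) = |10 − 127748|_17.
d_17(10, 127748) = 1/4913

Step 1 — x − y = 10 − 127748 = -127738. Step 2 — v_17(-127738) = 3 (factor: -127738 = −(17^3 · 26); the sign does not affect v_p). Step 3 — |x − y|_17 = 17^{-3} = 1/4913.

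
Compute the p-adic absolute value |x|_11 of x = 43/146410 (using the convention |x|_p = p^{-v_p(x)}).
|43/146410|_11 = 14641

Step 1 — compute v_11(x) by factoring powers of 11 out of the numerator and denominator: v_11(43/146410) = -4. Step 2 — apply |x|_p = p^{-v_p(x)} = 11^{4} = 14641.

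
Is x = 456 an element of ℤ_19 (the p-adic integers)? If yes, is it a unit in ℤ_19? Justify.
x ∈ ℤ_19 but not a unit; v_19(x) = 1 > 0

ℤ_19 = {x ∈ ℚ_19 : v_19(x) ≥ 0} and ℤ_19^× = {x ∈ ℤ_19 : v_19(x) = 0}. Here v_19(456) = v_19(num) − v_19(den) = 1; compare against these criteria.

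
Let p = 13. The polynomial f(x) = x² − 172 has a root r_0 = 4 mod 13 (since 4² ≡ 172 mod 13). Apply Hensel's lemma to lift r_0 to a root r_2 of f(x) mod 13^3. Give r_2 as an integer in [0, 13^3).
r_2 = 1967 (mod 2197)

Hensel's recurrence: r_{i+1} = r_i − f(r_i)·(f′(r_i))^{-1} mod 13^{i+2}, with f′(x) = 2x. Iterate:
  r_0 = 4 (mod 13)
  r_1 = 108 (mod 169)
  r_2 = 1967 (mod 2197)
Final: r_2 = 1967, and one checks f(r_2) ≡ 0 mod 13^3.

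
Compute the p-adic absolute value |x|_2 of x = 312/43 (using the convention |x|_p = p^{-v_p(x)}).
|312/43|_2 = 1/8

Step 1 — compute v_2(x) by factoring powers of 2 out of the numerator and denominator: v_2(312/43) = 3. Step 2 — apply |x|_p = p^{-v_p(x)} = 2^{-3} = 1/8.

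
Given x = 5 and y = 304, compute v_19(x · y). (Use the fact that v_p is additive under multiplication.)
v_19(1520) = 1

v_p(x) = 0 (factor: 5 = 19^0 · 5); v_p(y) = 1 (factor: 304 = 19^1 · 16). Additivity: v_p(xy) = v_p(x) + v_p(y) = 0 + 1 = 1. (Direct check: xy = 1520 = 19^1 · (80).)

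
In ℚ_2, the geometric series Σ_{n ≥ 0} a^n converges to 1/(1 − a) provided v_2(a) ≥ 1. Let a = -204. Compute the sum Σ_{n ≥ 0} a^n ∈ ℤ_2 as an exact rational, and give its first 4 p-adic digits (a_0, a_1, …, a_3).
Σ a^n = 1/(1 − a) = 1/205;  first 4 digits = (1, 0, 1, 0)

v_2(a) = 2 ≥ 1, so the series converges in ℤ_2 to 1/(1 − a) = 1/(1 − (-204)) = 1/205. Expand this rational in ℤ_2: compute digits iteratively via d_i = x_i mod 2, x_{i+1} = (x_i − d_i)/2. The first 4 digits are (1, 0, 1, 0).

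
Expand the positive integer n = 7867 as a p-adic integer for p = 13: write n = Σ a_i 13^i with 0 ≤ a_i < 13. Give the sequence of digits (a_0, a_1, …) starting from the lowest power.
(a_0, a_1, …) = (2, 7, 7, 3)

Repeated division by 13 gives the digits low-to-high: 7867 = 2 + 7·13^1 + 7·13^2 + 3·13^3. Digit sequence: (2, 7, 7, 3).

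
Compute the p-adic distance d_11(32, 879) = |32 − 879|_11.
d_11(32, 879) = 1/121

Step 1 — x − y = 32 − 879 = -847. Step 2 — v_11(-847) = 2 (factor: -847 = −(11^2 · 7); the sign does not affect v_p). Step 3 — |x − y|_11 = 11^{-2} = 1/121.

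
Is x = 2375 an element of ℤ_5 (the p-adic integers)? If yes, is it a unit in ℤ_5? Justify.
x ∈ ℤ_5 but not a unit; v_5(x) = 3 > 0

ℤ_5 = {x ∈ ℚ_5 : v_5(x) ≥ 0} and ℤ_5^× = {x ∈ ℤ_5 : v_5(x) = 0}. Here v_5(2375) = v_5(num) − v_5(den) = 3; compare against these criteria.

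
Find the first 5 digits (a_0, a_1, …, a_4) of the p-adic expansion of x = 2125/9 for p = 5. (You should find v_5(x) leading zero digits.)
(a_0, …, a_4) = (0, 0, 0, 3, 2)

v_5(2125/9) = 3, so a_0 = ... = a_2 = 0. Factor out: x = 5^3 · u with u = 17/9 a unit in ℤ_5. Expand u iteratively via a_{v+i} = u_i mod 5, u_{i+1} = (u_i − a_{v+i})/5:
  u_0 = 17/9;  a_3 = 3;  u_1 = (u_0 − 3)/5 = -2/9
  u_1 = -2/9;  a_4 = 2;  u_2 = (u_1 − 2)/5 = -4/9
Digits: (0, 0, 0, 3, 2).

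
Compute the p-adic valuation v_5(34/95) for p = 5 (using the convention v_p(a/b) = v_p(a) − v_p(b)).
v_5(34/95) = -1

Factor powers of 5 from the numerator and denominator of the reduced fraction: 34 = 5^0 · 34 and 95 = 5^1 · 19. Apply v_p(a/b) = v_p(a) − v_p(b): v_5(34/95) = 0 − 1 = -1.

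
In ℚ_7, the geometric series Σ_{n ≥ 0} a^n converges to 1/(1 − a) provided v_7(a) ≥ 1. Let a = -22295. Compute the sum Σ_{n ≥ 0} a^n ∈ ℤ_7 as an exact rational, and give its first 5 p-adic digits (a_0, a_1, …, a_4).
Σ a^n = 1/(1 − a) = 1/22296;  first 5 digits = (1, 0, 0, 5, 4)

v_7(a) = 3 ≥ 1, so the series converges in ℤ_7 to 1/(1 − a) = 1/(1 − (-22295)) = 1/22296. Expand this rational in ℤ_7: compute digits iteratively via d_i = x_i mod 7, x_{i+1} = (x_i − d_i)/7. The first 5 digits are (1, 0, 0, 5, 4).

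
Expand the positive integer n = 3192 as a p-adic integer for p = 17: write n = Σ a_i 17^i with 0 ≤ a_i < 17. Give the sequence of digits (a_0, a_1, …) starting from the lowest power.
(a_0, a_1, …) = (13, 0, 11)

Repeated division by 17 gives the digits low-to-high: 3192 = 13 + 11·17^2. Digit sequence: (13, 0, 11).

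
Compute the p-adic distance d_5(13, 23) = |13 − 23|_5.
d_5(13, 23) = 1/5

Step 1 — x − y = 13 − 23 = -10. Step 2 — v_5(-10) = 1 (factor: -10 = −(5^1 · 2); the sign does not affect v_p). Step 3 — |x − y|_5 = 5^{-1} = 1/5.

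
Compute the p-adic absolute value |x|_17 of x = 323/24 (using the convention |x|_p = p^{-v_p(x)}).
|323/24|_17 = 1/17

Step 1 — compute v_17(x) by factoring powers of 17 out of the numerator and denominator: v_17(323/24) = 1. Step 2 — apply |x|_p = p^{-v_p(x)} = 17^{-1} = 1/17.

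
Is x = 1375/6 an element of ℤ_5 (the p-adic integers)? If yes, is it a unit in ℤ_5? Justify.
x ∈ ℤ_5 but not a unit; v_5(x) = 3 > 0

ℤ_5 = {x ∈ ℚ_5 : v_5(x) ≥ 0} and ℤ_5^× = {x ∈ ℤ_5 : v_5(x) = 0}. Here v_5(1375/6) = v_5(num) − v_5(den) = 3; compare against these criteria.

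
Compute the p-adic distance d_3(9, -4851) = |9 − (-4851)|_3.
d_3(9, -4851) = 1/243

Step 1 — x − y = 9 − (-4851) = 4860. Step 2 — v_3(4860) = 5 (factor: 4860 = (3^5 · 20); the sign does not affect v_p). Step 3 — |x − y|_3 = 3^{-5} = 1/243.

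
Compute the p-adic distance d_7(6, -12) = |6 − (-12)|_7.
d_7(6, -12) = 1

Step 1 — x − y = 6 − (-12) = 18. Step 2 — v_7(18) = 0 (factor: 18 = (7^0 · 18); the sign does not affect v_p). Step 3 — |x − y|_7 = 7^{0} = 1.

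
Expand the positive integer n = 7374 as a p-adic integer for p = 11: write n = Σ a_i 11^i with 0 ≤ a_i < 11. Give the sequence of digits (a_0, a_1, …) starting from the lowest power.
(a_0, a_1, …) = (4, 10, 5, 5)

Repeated division by 11 gives the digits low-to-high: 7374 = 4 + 10·11^1 + 5·11^2 + 5·11^3. Digit sequence: (4, 10, 5, 5).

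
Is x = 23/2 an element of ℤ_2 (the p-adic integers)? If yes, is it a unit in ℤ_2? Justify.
x ∉ ℤ_2 (v_2(x) = -1 < 0)

ℤ_2 = {x ∈ ℚ_2 : v_2(x) ≥ 0} and ℤ_2^× = {x ∈ ℤ_2 : v_2(x) = 0}. Here v_2(23/2) = v_2(num) − v_2(den) = -1; compare against these criteria.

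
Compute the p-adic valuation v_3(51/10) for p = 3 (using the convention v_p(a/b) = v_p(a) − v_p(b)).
v_3(51/10) = 1

Factor powers of 3 from the numerator and denominator of the reduced fraction: 51 = 3^1 · 17 and 10 = 3^0 · 10. Apply v_p(a/b) = v_p(a) − v_p(b): v_3(51/10) = 1 − 0 = 1.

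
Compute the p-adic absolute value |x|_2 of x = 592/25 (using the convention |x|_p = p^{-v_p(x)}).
|592/25|_2 = 1/16

Step 1 — compute v_2(x) by factoring powers of 2 out of the numerator and denominator: v_2(592/25) = 4. Step 2 — apply |x|_p = p^{-v_p(x)} = 2^{-4} = 1/16.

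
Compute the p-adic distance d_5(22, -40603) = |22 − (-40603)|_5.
d_5(22, -40603) = 1/3125

Step 1 — x − y = 22 − (-40603) = 40625. Step 2 — v_5(40625) = 5 (factor: 40625 = (5^5 · 13); the sign does not affect v_p). Step 3 — |x − y|_5 = 5^{-5} = 1/3125.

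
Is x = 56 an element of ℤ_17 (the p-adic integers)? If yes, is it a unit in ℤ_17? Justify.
x ∈ ℤ_17^× (unit); v_17(x) = 0

ℤ_17 = {x ∈ ℚ_17 : v_17(x) ≥ 0} and ℤ_17^× = {x ∈ ℤ_17 : v_17(x) = 0}. Here v_17(56) = v_17(num) − v_17(den) = 0; compare against these criteria.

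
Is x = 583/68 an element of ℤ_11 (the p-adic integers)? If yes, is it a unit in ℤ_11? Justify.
x ∈ ℤ_11 but not a unit; v_11(x) = 1 > 0

ℤ_11 = {x ∈ ℚ_11 : v_11(x) ≥ 0} and ℤ_11^× = {x ∈ ℤ_11 : v_11(x) = 0}. Here v_11(583/68) = v_11(num) − v_11(den) = 1; compare against these criteria.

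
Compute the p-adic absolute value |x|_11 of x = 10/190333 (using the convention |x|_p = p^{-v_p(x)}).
|10/190333|_11 = 14641

Step 1 — compute v_11(x) by factoring powers of 11 out of the numerator and denominator: v_11(10/190333) = -4. Step 2 — apply |x|_p = p^{-v_p(x)} = 11^{4} = 14641.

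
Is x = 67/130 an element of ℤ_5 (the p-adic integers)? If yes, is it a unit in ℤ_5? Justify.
x ∉ ℤ_5 (v_5(x) = -1 < 0)

ℤ_5 = {x ∈ ℚ_5 : v_5(x) ≥ 0} and ℤ_5^× = {x ∈ ℤ_5 : v_5(x) = 0}. Here v_5(67/130) = v_5(num) − v_5(den) = -1; compare against these criteria.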